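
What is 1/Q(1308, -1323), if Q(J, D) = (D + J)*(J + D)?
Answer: 1/225 ≈ 0.0044444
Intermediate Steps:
Q(J, D) = (D + J)² (Q(J, D) = (D + J)*(D + J) = (D + J)²)
1/Q(1308, -1323) = 1/((-1323 + 1308)²) = 1/((-15)²) = 1/225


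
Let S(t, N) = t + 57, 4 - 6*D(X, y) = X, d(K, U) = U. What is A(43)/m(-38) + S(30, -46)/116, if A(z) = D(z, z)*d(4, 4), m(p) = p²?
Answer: 1057/1444 ≈ 0.73199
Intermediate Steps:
D(X, y) = ⅔ - X/6
S(t, N) = 57 + t
A(z) = 8/3 - 2*z/3 (A(z) = (⅔ - z/6)*4 = 8/3 - 2*z/3)
A(43)/m(-38) + S(30, -46)/116 = (8/3 - ⅔*43)/((-38)²) + (57 + 30)/116 = (8/3 - 86/3)/1444 + 87*(1/116) = -26*1/1444 + ¾ = -13/722 + ¾ = 1057/1444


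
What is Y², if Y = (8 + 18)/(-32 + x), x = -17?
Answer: 676/2401 ≈ 0.28155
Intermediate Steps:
Y = -26/49 (Y = (8 + 18)/(-32 - 17) = 26/(-49) = 26*(-1/49) = -26/49 ≈ -0.53061)
Y² = (-26/49)² = 676/2401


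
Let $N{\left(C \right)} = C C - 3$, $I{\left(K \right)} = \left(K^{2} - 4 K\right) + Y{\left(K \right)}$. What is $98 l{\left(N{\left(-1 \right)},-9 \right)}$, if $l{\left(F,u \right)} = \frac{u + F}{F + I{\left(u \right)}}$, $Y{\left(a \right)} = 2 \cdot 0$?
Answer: $- \frac{1078}{115} \approx -9.3739$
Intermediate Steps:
$Y{\left(a \right)} = 0$
$I{\left(K \right)} = K^{2} - 4 K$ ($I{\left(K \right)} = \left(K^{2} - 4 K\right) + 0 = K^{2} - 4 K$)
$N{\left(C \right)} = -3 + C^{2}$ ($N{\left(C \right)} = C^{2} - 3 = -3 + C^{2}$)
$l{\left(F,u \right)} = \frac{F + u}{F + u \left(-4 + u\right)}$ ($l{\left(F,u \right)} = \frac{u + F}{F + u \left(-4 + u\right)} = \frac{F + u}{F + u \left(-4 + u\right)}$)
$98 l{\left(N{\left(-1 \right)},-9 \right)} = 98 \frac{\left(-3 + \left(-1\right)^{2}\right) - 9}{\left(-3 + \left(-1\right)^{2}\right) + \left(-9\right)^{2} - -36} = 98 \frac{\left(-3 + 1\right) - 9}{\left(-3 + 1\right) + 81 + 36} = 98 \frac{-2 - 9}{-2 + 81 + 36} = 98 \cdot \frac{1}{115} \left(-11\right) = 98 \left(- \frac{11}{115}\right) = - \frac{1078}{115}$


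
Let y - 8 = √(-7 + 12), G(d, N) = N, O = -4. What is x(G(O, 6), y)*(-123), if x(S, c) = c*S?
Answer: -5904 - 738*√5 ≈ -7554.2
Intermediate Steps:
y = 8 + √5 (y = 8 + √(-7 + 12) = 8 + √5 ≈ 10.236)
x(S, c) = S*c
x(G(O, 6), y)*(-123) = (6*(8 + √5))*(-123) = (48 + 6*√5)*(-123) = -5904 - 738*√5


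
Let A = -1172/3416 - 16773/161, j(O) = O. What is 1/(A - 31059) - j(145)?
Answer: -88756538477/612113923 ≈ -145.00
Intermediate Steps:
A = -2053045/19642 (A = -1172*1/3416 - 16773*1/161 = -293/854 - 16773/161 = -2053045/19642 ≈ -104.52)
1/(A - 31059) - j(145) = 1/(-2053045/19642 - 31059) - 1*145 = 1/(-612113923/19642) - 145 = -19642/612113923 - 145 = -88756538477/612113923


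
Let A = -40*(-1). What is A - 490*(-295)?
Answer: 144590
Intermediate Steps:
A = 40
A - 490*(-295) = 40 - 490*(-295) = 40 + 144550 = 144590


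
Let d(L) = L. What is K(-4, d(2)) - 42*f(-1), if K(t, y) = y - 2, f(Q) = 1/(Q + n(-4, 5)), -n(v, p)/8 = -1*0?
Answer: 42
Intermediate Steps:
n(v, p) = 0 (n(v, p) = -(-8)*0 = -8*0 = 0)
f(Q) = 1/Q (f(Q) = 1/(Q + 0) = 1/Q)
K(t, y) = -2 + y
K(-4, d(2)) - 42*f(-1) = (-2 + 2) - 42/(-1) = 0 - 42*(-1) = 0 + 42 = 42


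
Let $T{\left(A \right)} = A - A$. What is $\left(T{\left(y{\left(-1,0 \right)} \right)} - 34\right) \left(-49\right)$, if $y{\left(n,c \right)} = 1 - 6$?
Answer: $1666$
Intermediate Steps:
$y{\left(n,c \right)} = -5$ ($y{\left(n,c \right)} = 1 - 6 = -5$)
$T{\left(A \right)} = 0$
$\left(T{\left(y{\left(-1,0 \right)} \right)} - 34\right) \left(-49\right) = \left(0 - 34\right) \left(-49\right) = \left(-34\right) \left(-49\right) = 1666$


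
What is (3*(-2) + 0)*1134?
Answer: -6804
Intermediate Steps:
(3*(-2) + 0)*1134 = (-6 + 0)*1134 = -6*1134 = -6804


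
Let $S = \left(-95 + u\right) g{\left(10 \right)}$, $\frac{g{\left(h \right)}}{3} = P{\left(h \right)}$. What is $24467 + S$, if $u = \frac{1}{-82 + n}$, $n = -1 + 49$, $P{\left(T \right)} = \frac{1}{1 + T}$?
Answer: $\frac{9140965}{374} \approx 24441.0$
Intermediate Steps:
$g{\left(h \right)} = \frac{3}{1 + h}$
$n = 48$
$u = - \frac{1}{34}$ ($u = \frac{1}{-82 + 48} = \frac{1}{-34} = - \frac{1}{34} \approx -0.029412$)
$S = - \frac{9693}{374}$ ($S = \left(-95 - \frac{1}{34}\right) \frac{3}{1 + 10} = - \frac{3231 \cdot \frac{3}{11}}{34} = - \frac{3231 \cdot 3 \cdot \frac{1}{11}}{34} = \left(- \frac{3231}{34}\right) \frac{3}{11} = - \frac{9693}{374} \approx -25.917$)
$24467 + S = 24467 - \frac{9693}{374} = \frac{9140965}{374}$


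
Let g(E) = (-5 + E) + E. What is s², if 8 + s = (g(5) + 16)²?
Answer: 187489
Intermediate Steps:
g(E) = -5 + 2*E
s = 433 (s = -8 + ((-5 + 2*5) + 16)² = -8 + ((-5 + 10) + 16)² = -8 + (5 + 16)² = -8 + 21² = -8 + 441 = 433)
s² = 433² = 187489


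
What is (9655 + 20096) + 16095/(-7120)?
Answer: 42362205/1424 ≈ 29749.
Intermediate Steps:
(9655 + 20096) + 16095/(-7120) = 29751 + 16095*(-1/7120) = 29751 - 3219/1424 = 42362205/1424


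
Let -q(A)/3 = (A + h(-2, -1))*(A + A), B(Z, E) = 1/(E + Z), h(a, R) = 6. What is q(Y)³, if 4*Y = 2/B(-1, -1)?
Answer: 27000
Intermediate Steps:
Y = -1 (Y = (2/(1/(-1 - 1)))/4 = (2/(1/(-2)))/4 = (2/(-½))/4 = (2*(-2))/4 = (¼)*(-4) = -1)
q(A) = -6*A*(6 + A) (q(A) = -3*(A + 6)*(A + A) = -3*(6 + A)*2*A = -6*A*(6 + A))
q(Y)³ = (-6*(-1)*(6 - 1))³ = (-6*(-1)*5)³ = 30³ = 27000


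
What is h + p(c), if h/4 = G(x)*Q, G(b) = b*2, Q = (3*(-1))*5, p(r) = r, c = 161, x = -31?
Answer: 3881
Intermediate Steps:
Q = -15 (Q = -3*5 = -15)
G(b) = 2*b
h = 3720 (h = 4*((2*(-31))*(-15)) = 4*(-62*(-15)) = 4*930 = 3720)
h + p(c) = 3720 + 161 = 3881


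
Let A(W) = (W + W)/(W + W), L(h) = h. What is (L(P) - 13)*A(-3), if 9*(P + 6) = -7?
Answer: -178/9 ≈ -19.778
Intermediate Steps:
P = -61/9 (P = -6 + (1/9)*(-7) = -6 - 7/9 = -61/9 ≈ -6.7778)
A(W) = 1 (A(W) = (2*W)/((2*W)) = (2*W)*(1/(2*W)) = 1)
(L(P) - 13)*A(-3) = (-61/9 - 13)*1 = -178/9*1 = -178/9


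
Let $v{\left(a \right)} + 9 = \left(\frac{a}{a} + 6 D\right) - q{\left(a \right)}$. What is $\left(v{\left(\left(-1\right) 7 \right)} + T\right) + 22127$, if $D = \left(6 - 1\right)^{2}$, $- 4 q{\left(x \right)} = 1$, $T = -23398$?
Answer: $- \frac{4515}{4} \approx -1128.8$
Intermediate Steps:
$q{\left(x \right)} = - \frac{1}{4}$ ($q{\left(x \right)} = \left(- \frac{1}{4}\right) 1 = - \frac{1}{4}$)
$D = 25$ ($D = 5^{2} = 25$)
$v{\left(a \right)} = \frac{569}{4}$ ($v{\left(a \right)} = -9 + \left(\left(\frac{a}{a} + 6 \cdot 25\right) - - \frac{1}{4}\right) = -9 + \left(\left(1 + 150\right) + \frac{1}{4}\right) = -9 + \left(151 + \frac{1}{4}\right) = -9 + \frac{605}{4} = \frac{569}{4}$)
$\left(v{\left(\left(-1\right) 7 \right)} + T\right) + 22127 = \left(\frac{569}{4} - 23398\right) + 22127 = - \frac{93023}{4} + 22127 = - \frac{4515}{4}$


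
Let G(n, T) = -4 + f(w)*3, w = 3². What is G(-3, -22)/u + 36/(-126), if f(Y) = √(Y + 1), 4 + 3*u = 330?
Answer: -368/1141 + 9*√10/326 ≈ -0.23522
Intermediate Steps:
w = 9
u = 326/3 (u = -4/3 + (⅓)*330 = -4/3 + 110 = 326/3 ≈ 108.67)
f(Y) = √(1 + Y)
G(n, T) = -4 + 3*√10 (G(n, T) = -4 + √(1 + 9)*3 = -4 + √10*3 = -4 + 3*√10)
G(-3, -22)/u + 36/(-126) = (-4 + 3*√10)/(326/3) + 36/(-126) = (-4 + 3*√10)*(3/326) + 36*(-1/126) = (-6/163 + 9*√10/326) - 2/7 = -368/1141 + 9*√10/326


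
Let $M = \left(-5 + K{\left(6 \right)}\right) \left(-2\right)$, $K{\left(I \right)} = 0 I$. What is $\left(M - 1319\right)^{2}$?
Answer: $1713481$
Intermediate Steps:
$K{\left(I \right)} = 0$
$M = 10$ ($M = \left(-5 + 0\right) \left(-2\right) = \left(-5\right) \left(-2\right) = 10$)
$\left(M - 1319\right)^{2} = \left(10 - 1319\right)^{2} = \left(-1309\right)^{2} = 1713481$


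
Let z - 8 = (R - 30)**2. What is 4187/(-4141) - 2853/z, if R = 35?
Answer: -3984148/45551 ≈ -87.466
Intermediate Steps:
z = 33 (z = 8 + (35 - 30)**2 = 8 + 5**2 = 8 + 25 = 33)
4187/(-4141) - 2853/z = 4187/(-4141) - 2853/33 = 4187*(-1/4141) - 2853*1/33 = -4187/4141 - 951/11 = -3984148/45551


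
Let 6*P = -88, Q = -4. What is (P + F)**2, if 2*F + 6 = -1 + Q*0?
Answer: 11881/36 ≈ 330.03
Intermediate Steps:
F = -7/2 (F = -3 + (-1 - 4*0)/2 = -3 + (-1 + 0)/2 = -3 + (1/2)*(-1) = -3 - 1/2 = -7/2 ≈ -3.5000)
P = -44/3 (P = (1/6)*(-88) = -44/3 ≈ -14.667)
(P + F)**2 = (-44/3 - 7/2)**2 = (-109/6)**2 = 11881/36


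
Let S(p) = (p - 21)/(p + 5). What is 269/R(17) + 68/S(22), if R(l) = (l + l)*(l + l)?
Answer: 2122685/1156 ≈ 1836.2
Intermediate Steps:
R(l) = 4*l**2 (R(l) = (2*l)*(2*l) = 4*l**2)
S(p) = (-21 + p)/(5 + p)
269/R(17) + 68/S(22) = 269/((4*17**2)) + 68/(((-21 + 22)/(5 + 22))) = 269/((4*289)) + 68/((1/27)) = 269/1156 + 68/(((1/27)*1)) = 269*(1/1156) + 68/(1/27) = 269/1156 + 68*27 = 269/1156 + 1836 = 2122685/1156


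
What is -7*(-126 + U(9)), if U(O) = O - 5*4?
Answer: 959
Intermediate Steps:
U(O) = -20 + O (U(O) = O - 20 = -20 + O)
-7*(-126 + U(9)) = -7*(-126 + (-20 + 9)) = -7*(-126 - 11) = -7*(-137) = 959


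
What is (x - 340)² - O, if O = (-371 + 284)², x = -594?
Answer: 864787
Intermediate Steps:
O = 7569 (O = (-87)² = 7569)
(x - 340)² - O = (-594 - 340)² - 1*7569 = (-934)² - 7569 = 872356 - 7569 = 864787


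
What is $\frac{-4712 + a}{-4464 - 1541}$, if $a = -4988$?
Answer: $\frac{1940}{1201} \approx 1.6153$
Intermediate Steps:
$\frac{-4712 + a}{-4464 - 1541} = \frac{-4712 - 4988}{-4464 - 1541} = - \frac{9700}{-6005} = \left(-9700\right) \left(- \frac{1}{6005}\right) = \frac{1940}{1201}$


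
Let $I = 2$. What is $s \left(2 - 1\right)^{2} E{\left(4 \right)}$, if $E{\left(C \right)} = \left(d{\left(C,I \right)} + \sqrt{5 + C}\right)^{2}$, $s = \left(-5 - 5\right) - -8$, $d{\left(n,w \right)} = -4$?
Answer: $-2$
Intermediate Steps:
$s = -2$ ($s = \left(-5 - 5\right) + 8 = -10 + 8 = -2$)
$E{\left(C \right)} = \left(-4 + \sqrt{5 + C}\right)^{2}$
$s \left(2 - 1\right)^{2} E{\left(4 \right)} = - 2 \left(2 - 1\right)^{2} \left(-4 + \sqrt{5 + 4}\right)^{2} = - 2 \cdot 1^{2} \left(-4 + \sqrt{9}\right)^{2} = \left(-2\right) 1 \left(-4 + 3\right)^{2} = - 2 \left(-1\right)^{2} = \left(-2\right) 1 = -2$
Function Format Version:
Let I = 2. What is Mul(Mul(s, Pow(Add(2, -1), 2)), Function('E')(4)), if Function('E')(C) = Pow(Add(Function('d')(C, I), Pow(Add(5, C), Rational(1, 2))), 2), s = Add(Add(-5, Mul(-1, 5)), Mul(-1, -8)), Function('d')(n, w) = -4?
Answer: -2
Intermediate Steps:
s = -2 (s = Add(Add(-5, -5), 8) = Add(-10, 8) = -2)
Function('E')(C) = Pow(Add(-4, Pow(Add(5, C), Rational(1, 2))), 2)
Mul(Mul(s, Pow(Add(2, -1), 2)), Function('E')(4)) = Mul(Mul(-2, Pow(Add(2, -1), 2)), Pow(Add(-4, Pow(Add(5, 4), Rational(1, 2))), 2)) = Mul(Mul(-2, Pow(1, 2)), Pow(Add(-4, Pow(9, Rational(1, 2))), 2)) = Mul(Mul(-2, 1), Pow(Add(-4, 3), 2)) = Mul(-2, Pow(-1, 2)) = Mul(-2, 1) = -2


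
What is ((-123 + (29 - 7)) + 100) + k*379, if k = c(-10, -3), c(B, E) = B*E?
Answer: 11369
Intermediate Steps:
k = 30 (k = -10*(-3) = 30)
((-123 + (29 - 7)) + 100) + k*379 = ((-123 + (29 - 7)) + 100) + 30*379 = ((-123 + 22) + 100) + 11370 = (-101 + 100) + 11370 = -1 + 11370 = 11369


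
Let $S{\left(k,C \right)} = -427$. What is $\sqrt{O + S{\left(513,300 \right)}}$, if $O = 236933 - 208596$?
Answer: $\sqrt{27910} \approx 167.06$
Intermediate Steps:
$O = 28337$
$\sqrt{O + S{\left(513,300 \right)}} = \sqrt{28337 - 427} = \sqrt{27910}$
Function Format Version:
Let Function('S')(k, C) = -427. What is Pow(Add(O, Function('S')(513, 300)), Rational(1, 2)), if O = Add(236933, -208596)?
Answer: Pow(27910, Rational(1, 2)) ≈ 167.06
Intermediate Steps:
O = 28337
Pow(Add(O, Function('S')(513, 300)), Rational(1, 2)) = Pow(Add(28337, -427), Rational(1, 2)) = Pow(27910, Rational(1, 2))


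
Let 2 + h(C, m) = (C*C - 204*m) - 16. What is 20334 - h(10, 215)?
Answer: 64112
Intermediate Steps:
h(C, m) = -18 + C² - 204*m (h(C, m) = -2 + ((C*C - 204*m) - 16) = -2 + ((C² - 204*m) - 16) = -2 + (-16 + C² - 204*m) = -18 + C² - 204*m)
20334 - h(10, 215) = 20334 - (-18 + 10² - 204*215) = 20334 - (-18 + 100 - 43860) = 20334 - 1*(-43778) = 20334 + 43778 = 64112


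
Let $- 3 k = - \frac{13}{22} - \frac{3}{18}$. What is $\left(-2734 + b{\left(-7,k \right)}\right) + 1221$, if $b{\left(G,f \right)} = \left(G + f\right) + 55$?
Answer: $- \frac{145010}{99} \approx -1464.7$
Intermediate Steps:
$k = \frac{25}{99}$ ($k = - \frac{- \frac{13}{22} - \frac{3}{18}}{3} = - \frac{\left(-13\right) \frac{1}{22} - \frac{1}{6}}{3} = - \frac{- \frac{13}{22} - \frac{1}{6}}{3} = \left(- \frac{1}{3}\right) \left(- \frac{25}{33}\right) = \frac{25}{99} \approx 0.25253$)
$b{\left(G,f \right)} = 55 + G + f$
$\left(-2734 + b{\left(-7,k \right)}\right) + 1221 = \left(-2734 + \left(55 - 7 + \frac{25}{99}\right)\right) + 1221 = \left(-2734 + \frac{4777}{99}\right) + 1221 = - \frac{265889}{99} + 1221 = - \frac{145010}{99}$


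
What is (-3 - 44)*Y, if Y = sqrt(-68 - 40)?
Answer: -282*I*sqrt(3) ≈ -488.44*I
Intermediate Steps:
Y = 6*I*sqrt(3) (Y = sqrt(-108) = 6*I*sqrt(3) ≈ 10.392*I)
(-3 - 44)*Y = (-3 - 44)*(6*I*sqrt(3)) = -282*I*sqrt(3)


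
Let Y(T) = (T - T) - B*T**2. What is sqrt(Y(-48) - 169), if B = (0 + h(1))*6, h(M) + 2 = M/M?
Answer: sqrt(13655) ≈ 116.85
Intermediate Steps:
h(M) = -1 (h(M) = -2 + M/M = -2 + 1 = -1)
B = -6 (B = (0 - 1)*6 = -1*6 = -6)
Y(T) = 6*T**2 (Y(T) = (T - T) - (-6)*T**2 = 0 + 6*T**2 = 6*T**2)
sqrt(Y(-48) - 169) = sqrt(6*(-48)**2 - 169) = sqrt(6*2304 - 169) = sqrt(13824 - 169) = sqrt(13655)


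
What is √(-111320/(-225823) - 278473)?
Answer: I*√14200991579772257/225823 ≈ 527.71*I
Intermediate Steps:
√(-111320/(-225823) - 278473) = √(-111320*(-1/225823) - 278473) = √(111320/225823 - 278473) = √(-62885496959/225823) = I*√14200991579772257/225823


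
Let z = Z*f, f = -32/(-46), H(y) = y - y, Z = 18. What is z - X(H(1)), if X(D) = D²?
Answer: 288/23 ≈ 12.522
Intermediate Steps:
H(y) = 0
f = 16/23 (f = -32*(-1/46) = 16/23 ≈ 0.69565)
z = 288/23 (z = 18*(16/23) = 288/23 ≈ 12.522)
z - X(H(1)) = 288/23 - 1*0² = 288/23 - 1*0 = 288/23 + 0 = 288/23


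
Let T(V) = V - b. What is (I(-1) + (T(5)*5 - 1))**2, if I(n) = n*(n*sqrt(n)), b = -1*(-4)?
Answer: (4 + I)**2 ≈ 15.0 + 8.0*I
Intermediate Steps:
b = 4
T(V) = -4 + V (T(V) = V - 1*4 = V - 4 = -4 + V)
I(n) = n**(5/2) (I(n) = n*n**(3/2) = n**(5/2))
(I(-1) + (T(5)*5 - 1))**2 = ((-1)**(5/2) + ((-4 + 5)*5 - 1))**2 = (I + (1*5 - 1))**2 = (I + (5 - 1))**2 = (I + 4)**2 = (4 + I)**2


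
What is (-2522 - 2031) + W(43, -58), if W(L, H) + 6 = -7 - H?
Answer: -4508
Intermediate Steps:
W(L, H) = -13 - H (W(L, H) = -6 + (-7 - H) = -13 - H)
(-2522 - 2031) + W(43, -58) = (-2522 - 2031) + (-13 - 1*(-58)) = -4553 + (-13 + 58) = -4553 + 45 = -4508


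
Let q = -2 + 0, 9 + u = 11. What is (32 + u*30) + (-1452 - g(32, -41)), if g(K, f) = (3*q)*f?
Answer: -1606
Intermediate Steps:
u = 2 (u = -9 + 11 = 2)
q = -2
g(K, f) = -6*f (g(K, f) = (3*(-2))*f = -6*f)
(32 + u*30) + (-1452 - g(32, -41)) = (32 + 2*30) + (-1452 - (-6)*(-41)) = (32 + 60) + (-1452 - 1*246) = 92 + (-1452 - 246) = 92 - 1698 = -1606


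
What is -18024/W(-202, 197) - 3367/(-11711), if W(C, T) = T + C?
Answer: 30156557/8365 ≈ 3605.1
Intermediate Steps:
W(C, T) = C + T
-18024/W(-202, 197) - 3367/(-11711) = -18024/(-202 + 197) - 3367/(-11711) = -18024/(-5) - 3367*(-1/11711) = -18024*(-⅕) + 481/1673 = 18024/5 + 481/1673 = 30156557/8365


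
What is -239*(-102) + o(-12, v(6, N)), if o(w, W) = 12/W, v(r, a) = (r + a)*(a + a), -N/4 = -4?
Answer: 4290531/176 ≈ 24378.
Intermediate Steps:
N = 16 (N = -4*(-4) = 16)
v(r, a) = 2*a*(a + r) (v(r, a) = (a + r)*(2*a) = 2*a*(a + r))
-239*(-102) + o(-12, v(6, N)) = -239*(-102) + 12/((2*16*(16 + 6))) = 24378 + 12/((2*16*22)) = 24378 + 12/704 = 24378 + 12*(1/704) = 24378 + 3/176 = 4290531/176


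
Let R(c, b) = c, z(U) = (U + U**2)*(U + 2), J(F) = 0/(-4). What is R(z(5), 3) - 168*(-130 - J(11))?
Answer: 22050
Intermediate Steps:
J(F) = 0 (J(F) = 0*(-1/4) = 0)
z(U) = (2 + U)*(U + U**2) (z(U) = (U + U**2)*(2 + U) = (2 + U)*(U + U**2))
R(z(5), 3) - 168*(-130 - J(11)) = 5*(2 + 5**2 + 3*5) - 168*(-130 - 1*0) = 5*(2 + 25 + 15) - 168*(-130 + 0) = 5*42 - 168*(-130) = 210 + 21840 = 22050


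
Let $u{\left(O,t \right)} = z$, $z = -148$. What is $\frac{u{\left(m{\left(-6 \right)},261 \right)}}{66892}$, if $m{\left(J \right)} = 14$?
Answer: $- \frac{37}{16723} \approx -0.0022125$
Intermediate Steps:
$u{\left(O,t \right)} = -148$
$\frac{u{\left(m{\left(-6 \right)},261 \right)}}{66892} = - \frac{148}{66892} = \left(-148\right) \frac{1}{66892} = - \frac{37}{16723}$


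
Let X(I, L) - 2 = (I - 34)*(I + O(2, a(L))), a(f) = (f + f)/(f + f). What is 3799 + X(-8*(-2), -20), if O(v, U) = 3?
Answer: 3459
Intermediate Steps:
a(f) = 1 (a(f) = (2*f)/((2*f)) = (2*f)*(1/(2*f)) = 1)
X(I, L) = 2 + (-34 + I)*(3 + I) (X(I, L) = 2 + (I - 34)*(I + 3) = 2 + (-34 + I)*(3 + I))
3799 + X(-8*(-2), -20) = 3799 + (-100 + (-8*(-2))² - (-248)*(-2)) = 3799 + (-100 + 16² - 31*16) = 3799 + (-100 + 256 - 496) = 3799 - 340 = 3459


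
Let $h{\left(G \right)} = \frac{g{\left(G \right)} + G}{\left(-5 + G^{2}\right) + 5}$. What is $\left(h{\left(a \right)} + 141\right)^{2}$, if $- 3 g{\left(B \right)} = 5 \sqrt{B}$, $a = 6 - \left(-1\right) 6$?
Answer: $\frac{309554917}{15552} - \frac{8465 \sqrt{3}}{1296} \approx 19893.0$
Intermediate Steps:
$a = 12$ ($a = 6 - -6 = 6 + 6 = 12$)
$g{\left(B \right)} = - \frac{5 \sqrt{B}}{3}$
$h{\left(G \right)} = \frac{G - \frac{5 \sqrt{G}}{3}}{G^{2}}$ ($h{\left(G \right)} = \frac{- \frac{5 \sqrt{G}}{3} + G}{\left(-5 + G^{2}\right) + 5} = \frac{G - \frac{5 \sqrt{G}}{3}}{G^{2}}$)
$\left(h{\left(a \right)} + 141\right)^{2} = \left(\left(\frac{1}{12} - \frac{5}{3 \cdot 24 \sqrt{3}}\right) + 141\right)^{2} = \left(\left(\frac{1}{12} - \frac{5 \frac{\sqrt{3}}{72}}{3}\right) + 141\right)^{2} = \left(\left(\frac{1}{12} - \frac{5 \sqrt{3}}{216}\right) + 141\right)^{2} = \left(\frac{1693}{12} - \frac{5 \sqrt{3}}{216}\right)^{2}$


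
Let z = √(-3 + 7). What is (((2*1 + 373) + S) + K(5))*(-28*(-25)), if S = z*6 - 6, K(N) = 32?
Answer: 289100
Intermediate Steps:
z = 2 (z = √4 = 2)
S = 6 (S = 2*6 - 6 = 12 - 6 = 6)
(((2*1 + 373) + S) + K(5))*(-28*(-25)) = (((2*1 + 373) + 6) + 32)*(-28*(-25)) = (((2 + 373) + 6) + 32)*700 = ((375 + 6) + 32)*700 = (381 + 32)*700 = 413*700 = 289100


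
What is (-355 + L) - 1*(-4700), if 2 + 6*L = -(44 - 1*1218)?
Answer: 13621/3 ≈ 4540.3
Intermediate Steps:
L = 586/3 (L = -1/3 + (-(44 - 1*1218))/6 = -1/3 + (-(44 - 1218))/6 = -1/3 + (-1*(-1174))/6 = -1/3 + (1/6)*1174 = -1/3 + 587/3 = 586/3 ≈ 195.33)
(-355 + L) - 1*(-4700) = (-355 + 586/3) - 1*(-4700) = -479/3 + 4700 = 13621/3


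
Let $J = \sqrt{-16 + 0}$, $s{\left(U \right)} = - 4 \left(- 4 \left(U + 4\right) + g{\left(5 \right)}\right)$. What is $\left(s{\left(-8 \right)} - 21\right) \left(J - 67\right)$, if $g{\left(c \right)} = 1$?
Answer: $5963 - 356 i \approx 5963.0 - 356.0 i$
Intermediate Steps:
$s{\left(U \right)} = 60 + 16 U$ ($s{\left(U \right)} = - 4 \left(- 4 \left(U + 4\right) + 1\right) = - 4 \left(- 4 \left(4 + U\right) + 1\right) = - 4 \left(\left(-16 - 4 U\right) + 1\right) = - 4 \left(-15 - 4 U\right) = 60 + 16 U$)
$J = 4 i$ ($J = \sqrt{-16} = 4 i \approx 4.0 i$)
$\left(s{\left(-8 \right)} - 21\right) \left(J - 67\right) = \left(\left(60 + 16 \left(-8\right)\right) - 21\right) \left(4 i - 67\right) = \left(\left(60 - 128\right) - 21\right) \left(4 i - 67\right) = \left(-68 - 21\right) \left(-67 + 4 i\right) = - 89 \left(-67 + 4 i\right) = 5963 - 356 i$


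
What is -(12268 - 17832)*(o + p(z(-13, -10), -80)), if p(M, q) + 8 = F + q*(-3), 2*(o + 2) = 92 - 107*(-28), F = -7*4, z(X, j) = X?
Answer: 9714744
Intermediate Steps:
F = -28
o = 1542 (o = -2 + (92 - 107*(-28))/2 = -2 + (92 + 2996)/2 = -2 + (½)*3088 = -2 + 1544 = 1542)
p(M, q) = -36 - 3*q (p(M, q) = -8 + (-28 + q*(-3)) = -8 + (-28 - 3*q) = -36 - 3*q)
-(12268 - 17832)*(o + p(z(-13, -10), -80)) = -(12268 - 17832)*(1542 + (-36 - 3*(-80))) = -(-5564)*(1542 + (-36 + 240)) = -(-5564)*(1542 + 204) = -(-5564)*1746 = -1*(-9714744) = 9714744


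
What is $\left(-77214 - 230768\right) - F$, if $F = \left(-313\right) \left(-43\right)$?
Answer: $-321441$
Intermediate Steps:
$F = 13459$
$\left(-77214 - 230768\right) - F = \left(-77214 - 230768\right) - 13459 = -307982 - 13459 = -321441$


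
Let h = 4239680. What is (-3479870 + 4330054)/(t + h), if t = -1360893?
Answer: 850184/2878787 ≈ 0.29533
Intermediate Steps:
(-3479870 + 4330054)/(t + h) = (-3479870 + 4330054)/(-1360893 + 4239680) = 850184/2878787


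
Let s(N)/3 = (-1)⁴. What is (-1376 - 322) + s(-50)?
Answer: -1695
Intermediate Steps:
s(N) = 3 (s(N) = 3*(-1)⁴ = 3*1 = 3)
(-1376 - 322) + s(-50) = (-1376 - 322) + 3 = -1698 + 3 = -1695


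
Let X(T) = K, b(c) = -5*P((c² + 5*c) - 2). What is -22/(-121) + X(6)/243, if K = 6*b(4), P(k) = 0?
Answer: 2/11 ≈ 0.18182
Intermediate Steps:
b(c) = 0 (b(c) = -5*0 = 0)
K = 0 (K = 6*0 = 0)
X(T) = 0
-22/(-121) + X(6)/243 = -22/(-121) + 0/243 = -22*(-1/121) + 0*(1/243) = 2/11 + 0 = 2/11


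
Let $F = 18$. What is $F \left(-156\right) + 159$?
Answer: $-2649$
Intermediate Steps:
$F \left(-156\right) + 159 = 18 \left(-156\right) + 159 = -2808 + 159 = -2649$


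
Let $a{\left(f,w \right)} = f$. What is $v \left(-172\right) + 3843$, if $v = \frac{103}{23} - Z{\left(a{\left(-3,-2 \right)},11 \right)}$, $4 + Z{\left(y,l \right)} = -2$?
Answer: $\frac{46937}{23} \approx 2040.7$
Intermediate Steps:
$Z{\left(y,l \right)} = -6$ ($Z{\left(y,l \right)} = -4 - 2 = -6$)
$v = \frac{241}{23}$ ($v = \frac{103}{23} - -6 = 103 \cdot \frac{1}{23} + 6 = \frac{103}{23} + 6 = \frac{241}{23} \approx 10.478$)
$v \left(-172\right) + 3843 = \frac{241}{23} \left(-172\right) + 3843 = - \frac{41452}{23} + 3843 = \frac{46937}{23}$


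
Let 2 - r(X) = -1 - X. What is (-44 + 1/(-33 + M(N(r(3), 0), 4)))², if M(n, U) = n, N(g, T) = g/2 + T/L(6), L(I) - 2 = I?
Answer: 1745041/900 ≈ 1938.9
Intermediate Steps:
L(I) = 2 + I
r(X) = 3 + X (r(X) = 2 - (-1 - X) = 2 + (1 + X) = 3 + X)
N(g, T) = g/2 + T/8 (N(g, T) = g/2 + T/(2 + 6) = g*(½) + T/8 = g/2 + T*(⅛) = g/2 + T/8)
(-44 + 1/(-33 + M(N(r(3), 0), 4)))² = (-44 + 1/(-33 + ((3 + 3)/2 + (⅛)*0)))² = (-44 + 1/(-33 + ((½)*6 + 0)))² = (-44 + 1/(-33 + (3 + 0)))² = (-44 + 1/(-33 + 3))² = (-44 + 1/(-30))² = (-44 - 1/30)² = (-1321/30)² = 1745041/900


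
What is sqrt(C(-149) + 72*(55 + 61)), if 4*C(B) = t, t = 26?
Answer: sqrt(33434)/2 ≈ 91.425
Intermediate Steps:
C(B) = 13/2 (C(B) = (1/4)*26 = 13/2)
sqrt(C(-149) + 72*(55 + 61)) = sqrt(13/2 + 72*(55 + 61)) = sqrt(13/2 + 72*116) = sqrt(13/2 + 8352) = sqrt(16717/2) = sqrt(33434)/2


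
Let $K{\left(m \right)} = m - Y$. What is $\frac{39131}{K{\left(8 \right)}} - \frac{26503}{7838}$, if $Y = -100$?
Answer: $\frac{151923227}{423252} \approx 358.94$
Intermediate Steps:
$K{\left(m \right)} = 100 + m$ ($K{\left(m \right)} = m - -100 = m + 100 = 100 + m$)
$\frac{39131}{K{\left(8 \right)}} - \frac{26503}{7838} = \frac{39131}{100 + 8} - \frac{26503}{7838} = \frac{39131}{108} - \frac{26503}{7838} = \frac{151923227}{423252}$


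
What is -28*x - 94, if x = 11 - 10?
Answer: -122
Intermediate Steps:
x = 1
-28*x - 94 = -28*1 - 94 = -28 - 94 = -122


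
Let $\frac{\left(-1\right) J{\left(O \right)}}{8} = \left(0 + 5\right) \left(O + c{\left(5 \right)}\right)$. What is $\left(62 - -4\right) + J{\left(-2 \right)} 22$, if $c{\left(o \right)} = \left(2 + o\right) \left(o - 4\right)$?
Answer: $-4334$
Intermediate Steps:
$c{\left(o \right)} = \left(-4 + o\right) \left(2 + o\right)$ ($c{\left(o \right)} = \left(2 + o\right) \left(-4 + o\right) = \left(-4 + o\right) \left(2 + o\right)$)
$J{\left(O \right)} = -280 - 40 O$ ($J{\left(O \right)} = - 8 \left(0 + 5\right) \left(O - \left(18 - 25\right)\right) = - 8 \cdot 5 \left(O - -7\right) = - 8 \cdot 5 \left(O + 7\right) = - 8 \cdot 5 \left(7 + O\right) = - 8 \left(35 + 5 O\right) = -280 - 40 O$)
$\left(62 - -4\right) + J{\left(-2 \right)} 22 = \left(62 - -4\right) + \left(-280 - -80\right) 22 = \left(62 + 4\right) + \left(-280 + 80\right) 22 = 66 - 4400 = -4334$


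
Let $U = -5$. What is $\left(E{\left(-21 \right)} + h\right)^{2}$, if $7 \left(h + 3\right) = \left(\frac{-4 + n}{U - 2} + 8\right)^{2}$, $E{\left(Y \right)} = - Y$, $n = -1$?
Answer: $\frac{97911025}{117649} \approx 832.23$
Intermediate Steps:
$h = \frac{2692}{343}$ ($h = -3 + \frac{\left(\frac{-4 - 1}{-5 - 2} + 8\right)^{2}}{7} = -3 + \frac{\left(- \frac{5}{-7} + 8\right)^{2}}{7} = -3 + \frac{\left(\left(-5\right) \left(- \frac{1}{7}\right) + 8\right)^{2}}{7} = -3 + \frac{\left(\frac{5}{7} + 8\right)^{2}}{7} = -3 + \frac{\left(\frac{61}{7}\right)^{2}}{7} = -3 + \frac{1}{7} \cdot \frac{3721}{49} = -3 + \frac{3721}{343} = \frac{2692}{343} \approx 7.8484$)
$\left(E{\left(-21 \right)} + h\right)^{2} = \left(\left(-1\right) \left(-21\right) + \frac{2692}{343}\right)^{2} = \left(21 + \frac{2692}{343}\right)^{2} = \left(\frac{9895}{343}\right)^{2} = \frac{97911025}{117649}$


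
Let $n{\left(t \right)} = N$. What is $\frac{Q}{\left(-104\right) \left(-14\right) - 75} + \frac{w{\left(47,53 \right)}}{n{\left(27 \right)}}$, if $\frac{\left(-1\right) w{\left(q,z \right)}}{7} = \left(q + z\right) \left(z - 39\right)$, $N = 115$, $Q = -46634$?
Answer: $- \frac{3779342}{31763} \approx -118.99$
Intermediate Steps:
$n{\left(t \right)} = 115$
$w{\left(q,z \right)} = - 7 \left(-39 + z\right) \left(q + z\right)$ ($w{\left(q,z \right)} = - 7 \left(q + z\right) \left(z - 39\right) = - 7 \left(q + z\right) \left(-39 + z\right) = - 7 \left(-39 + z\right) \left(q + z\right)$)
$\frac{Q}{\left(-104\right) \left(-14\right) - 75} + \frac{w{\left(47,53 \right)}}{n{\left(27 \right)}} = - \frac{46634}{\left(-104\right) \left(-14\right) - 75} + \frac{- 7 \cdot 53^{2} + 273 \cdot 47 + 273 \cdot 53 - 329 \cdot 53}{115} = - \frac{46634}{1456 - 75} + \left(\left(-7\right) 2809 + 12831 + 14469 - 17437\right) \frac{1}{115} = - \frac{46634}{1381} + \left(-19663 + 12831 + 14469 - 17437\right) \frac{1}{115} = \left(-46634\right) \frac{1}{1381} - \frac{1960}{23} = - \frac{46634}{1381} - \frac{1960}{23} = - \frac{3779342}{31763}$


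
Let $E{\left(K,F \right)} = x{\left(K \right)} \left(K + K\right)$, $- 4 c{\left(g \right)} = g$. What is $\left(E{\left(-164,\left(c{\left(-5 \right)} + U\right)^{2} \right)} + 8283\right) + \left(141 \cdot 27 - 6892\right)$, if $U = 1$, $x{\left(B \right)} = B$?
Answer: $58990$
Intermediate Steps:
$c{\left(g \right)} = - \frac{g}{4}$
$E{\left(K,F \right)} = 2 K^{2}$ ($E{\left(K,F \right)} = K \left(K + K\right) = K 2 K = 2 K^{2}$)
$\left(E{\left(-164,\left(c{\left(-5 \right)} + U\right)^{2} \right)} + 8283\right) + \left(141 \cdot 27 - 6892\right) = \left(2 \left(-164\right)^{2} + 8283\right) + \left(141 \cdot 27 - 6892\right) = \left(2 \cdot 26896 + 8283\right) + \left(3807 - 6892\right) = \left(53792 + 8283\right) - 3085 = 62075 - 3085 = 58990$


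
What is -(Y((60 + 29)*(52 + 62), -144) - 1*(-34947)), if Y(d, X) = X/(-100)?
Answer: -873711/25 ≈ -34948.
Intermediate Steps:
Y(d, X) = -X/100 (Y(d, X) = X*(-1/100) = -X/100)
-(Y((60 + 29)*(52 + 62), -144) - 1*(-34947)) = -(-1/100*(-144) - 1*(-34947)) = -(36/25 + 34947) = -1*873711/25 = -873711/25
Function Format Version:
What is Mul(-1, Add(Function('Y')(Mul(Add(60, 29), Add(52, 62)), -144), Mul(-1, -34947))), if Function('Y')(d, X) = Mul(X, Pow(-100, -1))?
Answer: Rational(-873711, 25) ≈ -34948.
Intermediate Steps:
Function('Y')(d, X) = Mul(Rational(-1, 100), X) (Function('Y')(d, X) = Mul(X, Rational(-1, 100)) = Mul(Rational(-1, 100), X))
Mul(-1, Add(Function('Y')(Mul(Add(60, 29), Add(52, 62)), -144), Mul(-1, -34947))) = Mul(-1, Add(Mul(Rational(-1, 100), -144), Mul(-1, -34947))) = Mul(-1, Add(Rational(36, 25), 34947)) = Mul(-1, Rational(873711, 25)) = Rational(-873711, 25)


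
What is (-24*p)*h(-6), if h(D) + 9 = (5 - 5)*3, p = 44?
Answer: 9504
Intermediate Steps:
h(D) = -9 (h(D) = -9 + (5 - 5)*3 = -9 + 0*3 = -9 + 0 = -9)
(-24*p)*h(-6) = -24*44*(-9) = -1056*(-9) = 9504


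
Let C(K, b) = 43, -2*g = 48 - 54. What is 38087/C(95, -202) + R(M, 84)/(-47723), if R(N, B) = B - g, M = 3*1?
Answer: 1817622418/2052089 ≈ 885.74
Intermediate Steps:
g = 3 (g = -(48 - 54)/2 = -1/2*(-6) = 3)
M = 3
R(N, B) = -3 + B (R(N, B) = B - 1*3 = B - 3 = -3 + B)
38087/C(95, -202) + R(M, 84)/(-47723) = 38087/43 + (-3 + 84)/(-47723) = 38087*(1/43) + 81*(-1/47723) = 38087/43 - 81/47723 = 1817622418/2052089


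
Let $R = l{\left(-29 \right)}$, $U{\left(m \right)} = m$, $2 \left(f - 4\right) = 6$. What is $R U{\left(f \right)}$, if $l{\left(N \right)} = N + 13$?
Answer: $-112$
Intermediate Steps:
$f = 7$ ($f = 4 + \frac{1}{2} \cdot 6 = 4 + 3 = 7$)
$l{\left(N \right)} = 13 + N$
$R = -16$ ($R = 13 - 29 = -16$)
$R U{\left(f \right)} = \left(-16\right) 7 = -112$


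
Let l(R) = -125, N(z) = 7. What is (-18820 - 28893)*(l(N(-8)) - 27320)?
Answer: 1309483285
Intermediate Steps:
(-18820 - 28893)*(l(N(-8)) - 27320) = (-18820 - 28893)*(-125 - 27320) = -47713*(-27445) = 1309483285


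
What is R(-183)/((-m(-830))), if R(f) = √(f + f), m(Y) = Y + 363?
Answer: I*√366/467 ≈ 0.040966*I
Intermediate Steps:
m(Y) = 363 + Y
R(f) = √2*√f (R(f) = √(2*f) = √2*√f)
R(-183)/((-m(-830))) = (√2*√(-183))/((-(363 - 830))) = (√2*(I*√183))/((-1*(-467))) = (I*√366)/467 = (I*√366)*(1/467) = I*√366/467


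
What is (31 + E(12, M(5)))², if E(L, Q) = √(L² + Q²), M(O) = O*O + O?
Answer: 2005 + 372*√29 ≈ 4008.3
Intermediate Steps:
M(O) = O + O² (M(O) = O² + O = O + O²)
(31 + E(12, M(5)))² = (31 + √(12² + (5*(1 + 5))²))² = (31 + √(144 + (5*6)²))² = (31 + √(144 + 30²))² = (31 + √(144 + 900))² = (31 + √1044)² = (31 + 6*√29)²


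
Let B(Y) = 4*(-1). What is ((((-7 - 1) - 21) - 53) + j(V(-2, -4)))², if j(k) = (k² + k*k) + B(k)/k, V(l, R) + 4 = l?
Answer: 784/9 ≈ 87.111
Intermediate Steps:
B(Y) = -4
V(l, R) = -4 + l
j(k) = -4/k + 2*k² (j(k) = (k² + k*k) - 4/k = (k² + k²) - 4/k = 2*k² - 4/k = -4/k + 2*k²)
((((-7 - 1) - 21) - 53) + j(V(-2, -4)))² = ((((-7 - 1) - 21) - 53) + 2*(-2 + (-4 - 2)³)/(-4 - 2))² = (((-8 - 21) - 53) + 2*(-2 + (-6)³)/(-6))² = ((-29 - 53) + 2*(-⅙)*(-2 - 216))² = (-82 + 2*(-⅙)*(-218))² = (-82 + 218/3)² = (-28/3)² = 784/9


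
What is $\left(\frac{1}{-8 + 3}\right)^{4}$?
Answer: $\frac{1}{625} \approx 0.0016$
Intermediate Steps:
$\left(\frac{1}{-8 + 3}\right)^{4} = \left(\frac{1}{-5}\right)^{4} = \left(- \frac{1}{5}\right)^{4} = \frac{1}{625}$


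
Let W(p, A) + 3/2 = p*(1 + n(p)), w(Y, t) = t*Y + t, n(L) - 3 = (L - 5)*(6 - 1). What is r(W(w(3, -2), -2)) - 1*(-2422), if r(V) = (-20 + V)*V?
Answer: 917497/4 ≈ 2.2937e+5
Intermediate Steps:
n(L) = -22 + 5*L (n(L) = 3 + (L - 5)*(6 - 1) = 3 + (-5 + L)*5 = 3 + (-25 + 5*L) = -22 + 5*L)
w(Y, t) = t + Y*t (w(Y, t) = Y*t + t = t + Y*t)
W(p, A) = -3/2 + p*(-21 + 5*p) (W(p, A) = -3/2 + p*(1 + (-22 + 5*p)) = -3/2 + p*(-21 + 5*p))
r(V) = V*(-20 + V)
r(W(w(3, -2), -2)) - 1*(-2422) = (-3/2 - (-42)*(1 + 3) + 5*(-2*(1 + 3))²)*(-20 + (-3/2 - (-42)*(1 + 3) + 5*(-2*(1 + 3))²)) - 1*(-2422) = (-3/2 - (-42)*4 + 5*(-2*4)²)*(-20 + (-3/2 - (-42)*4 + 5*(-2*4)²)) + 2422 = (-3/2 - 21*(-8) + 5*(-8)²)*(-20 + (-3/2 - 21*(-8) + 5*(-8)²)) + 2422 = (-3/2 + 168 + 5*64)*(-20 + (-3/2 + 168 + 5*64)) + 2422 = (-3/2 + 168 + 320)*(-20 + (-3/2 + 168 + 320)) + 2422 = 973*(-20 + 973/2)/2 + 2422 = (973/2)*(933/2) + 2422 = 907809/4 + 2422 = 917497/4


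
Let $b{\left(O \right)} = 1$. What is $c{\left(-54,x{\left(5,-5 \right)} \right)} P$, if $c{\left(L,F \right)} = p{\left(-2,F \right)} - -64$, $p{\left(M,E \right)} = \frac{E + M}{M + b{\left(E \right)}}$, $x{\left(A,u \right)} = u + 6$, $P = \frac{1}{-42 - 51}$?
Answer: $- \frac{65}{93} \approx -0.69893$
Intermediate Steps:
$P = - \frac{1}{93}$ ($P = \frac{1}{-93} = - \frac{1}{93} \approx -0.010753$)
$x{\left(A,u \right)} = 6 + u$
$p{\left(M,E \right)} = \frac{E + M}{1 + M}$ ($p{\left(M,E \right)} = \frac{E + M}{M + 1} = \frac{E + M}{1 + M}$)
$c{\left(L,F \right)} = 66 - F$ ($c{\left(L,F \right)} = \frac{F - 2}{1 - 2} - -64 = \frac{-2 + F}{-1} + 64 = - (-2 + F) + 64 = \left(2 - F\right) + 64 = 66 - F$)
$c{\left(-54,x{\left(5,-5 \right)} \right)} P = \left(66 - \left(6 - 5\right)\right) \left(- \frac{1}{93}\right) = \left(66 - 1\right) \left(- \frac{1}{93}\right) = 65 \left(- \frac{1}{93}\right) = - \frac{65}{93}$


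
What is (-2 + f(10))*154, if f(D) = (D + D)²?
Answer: 61292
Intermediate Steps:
f(D) = 4*D² (f(D) = (2*D)² = 4*D²)
(-2 + f(10))*154 = (-2 + 4*10²)*154 = (-2 + 4*100)*154 = (-2 + 400)*154 = 398*154 = 61292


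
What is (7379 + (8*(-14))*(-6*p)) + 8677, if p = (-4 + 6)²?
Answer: 18744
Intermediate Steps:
p = 4 (p = 2² = 4)
(7379 + (8*(-14))*(-6*p)) + 8677 = (7379 + (8*(-14))*(-6*4)) + 8677 = (7379 - 112*(-24)) + 8677 = (7379 + 2688) + 8677 = 10067 + 8677 = 18744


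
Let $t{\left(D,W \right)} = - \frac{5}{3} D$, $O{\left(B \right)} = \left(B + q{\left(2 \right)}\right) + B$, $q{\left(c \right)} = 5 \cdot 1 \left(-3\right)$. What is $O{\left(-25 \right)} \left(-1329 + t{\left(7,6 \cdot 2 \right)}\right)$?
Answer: $\frac{261430}{3} \approx 87143.0$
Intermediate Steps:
$q{\left(c \right)} = -15$ ($q{\left(c \right)} = 5 \left(-3\right) = -15$)
$O{\left(B \right)} = -15 + 2 B$ ($O{\left(B \right)} = \left(B - 15\right) + B = \left(-15 + B\right) + B = -15 + 2 B$)
$t{\left(D,W \right)} = - \frac{5 D}{3}$ ($t{\left(D,W \right)} = \left(-5\right) \frac{1}{3} D = - \frac{5 D}{3}$)
$O{\left(-25 \right)} \left(-1329 + t{\left(7,6 \cdot 2 \right)}\right) = \left(-15 + 2 \left(-25\right)\right) \left(-1329 - \frac{35}{3}\right) = \left(-15 - 50\right) \left(-1329 - \frac{35}{3}\right) = \left(-65\right) \left(- \frac{4022}{3}\right) = \frac{261430}{3}$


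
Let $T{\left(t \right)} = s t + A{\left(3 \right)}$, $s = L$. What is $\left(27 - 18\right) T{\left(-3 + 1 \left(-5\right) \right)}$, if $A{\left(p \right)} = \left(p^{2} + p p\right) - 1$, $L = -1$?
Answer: $225$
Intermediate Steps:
$s = -1$
$A{\left(p \right)} = -1 + 2 p^{2}$ ($A{\left(p \right)} = \left(p^{2} + p^{2}\right) - 1 = 2 p^{2} - 1 = -1 + 2 p^{2}$)
$T{\left(t \right)} = 17 - t$ ($T{\left(t \right)} = - t - \left(1 - 2 \cdot 3^{2}\right) = - t + \left(-1 + 2 \cdot 9\right) = - t + \left(-1 + 18\right) = - t + 17 = 17 - t$)
$\left(27 - 18\right) T{\left(-3 + 1 \left(-5\right) \right)} = \left(27 - 18\right) \left(17 - \left(-3 + 1 \left(-5\right)\right)\right) = \left(27 - 18\right) \left(17 - \left(-3 - 5\right)\right) = 9 \left(17 - -8\right) = 9 \left(17 + 8\right) = 9 \cdot 25 = 225$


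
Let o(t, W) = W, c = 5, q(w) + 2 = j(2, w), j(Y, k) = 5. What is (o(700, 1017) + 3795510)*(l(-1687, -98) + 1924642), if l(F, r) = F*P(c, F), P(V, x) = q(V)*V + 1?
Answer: 7204479461550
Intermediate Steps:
q(w) = 3 (q(w) = -2 + 5 = 3)
P(V, x) = 1 + 3*V (P(V, x) = 3*V + 1 = 1 + 3*V)
l(F, r) = 16*F (l(F, r) = F*(1 + 3*5) = F*(1 + 15) = F*16 = 16*F)
(o(700, 1017) + 3795510)*(l(-1687, -98) + 1924642) = (1017 + 3795510)*(16*(-1687) + 1924642) = 3796527*(-26992 + 1924642) = 3796527*1897650 = 7204479461550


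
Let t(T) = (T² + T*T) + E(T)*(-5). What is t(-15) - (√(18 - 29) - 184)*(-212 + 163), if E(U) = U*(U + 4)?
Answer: -9391 + 49*I*√11 ≈ -9391.0 + 162.51*I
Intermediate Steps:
E(U) = U*(4 + U)
t(T) = 2*T² - 5*T*(4 + T) (t(T) = (T² + T*T) + (T*(4 + T))*(-5) = (T² + T²) - 5*T*(4 + T) = 2*T² - 5*T*(4 + T))
t(-15) - (√(18 - 29) - 184)*(-212 + 163) = -15*(-20 - 3*(-15)) - (√(18 - 29) - 184)*(-212 + 163) = -15*(-20 + 45) - (√(-11) - 184)*(-49) = -15*25 - (I*√11 - 184)*(-49) = -375 - (-184 + I*√11)*(-49) = -375 - (9016 - 49*I*√11) = -375 + (-9016 + 49*I*√11) = -9391 + 49*I*√11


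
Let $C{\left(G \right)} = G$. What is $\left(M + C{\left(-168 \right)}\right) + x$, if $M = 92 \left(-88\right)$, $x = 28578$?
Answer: $20314$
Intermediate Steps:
$M = -8096$
$\left(M + C{\left(-168 \right)}\right) + x = \left(-8096 - 168\right) + 28578 = -8264 + 28578 = 20314$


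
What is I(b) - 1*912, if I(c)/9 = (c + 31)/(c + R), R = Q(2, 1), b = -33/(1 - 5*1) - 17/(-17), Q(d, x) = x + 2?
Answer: -6177/7 ≈ -882.43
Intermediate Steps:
Q(d, x) = 2 + x
b = 37/4 (b = -33/(1 - 5) - 17*(-1/17) = -33/(-4) + 1 = -33*(-1/4) + 1 = 33/4 + 1 = 37/4 ≈ 9.2500)
R = 3 (R = 2 + 1 = 3)
I(c) = 9*(31 + c)/(3 + c) (I(c) = 9*((c + 31)/(c + 3)) = 9*((31 + c)/(3 + c)) = 9*(31 + c)/(3 + c))
I(b) - 1*912 = 9*(31 + 37/4)/(3 + 37/4) - 1*912 = 9*(161/4)/(49/4) - 912 = 9*(4/49)*(161/4) - 912 = 207/7 - 912 = -6177/7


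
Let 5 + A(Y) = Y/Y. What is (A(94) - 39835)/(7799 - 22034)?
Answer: 39839/14235 ≈ 2.7987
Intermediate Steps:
A(Y) = -4 (A(Y) = -5 + Y/Y = -5 + 1 = -4)
(A(94) - 39835)/(7799 - 22034) = (-4 - 39835)/(7799 - 22034) = -39839/(-14235) = -39839*(-1/14235) = 39839/14235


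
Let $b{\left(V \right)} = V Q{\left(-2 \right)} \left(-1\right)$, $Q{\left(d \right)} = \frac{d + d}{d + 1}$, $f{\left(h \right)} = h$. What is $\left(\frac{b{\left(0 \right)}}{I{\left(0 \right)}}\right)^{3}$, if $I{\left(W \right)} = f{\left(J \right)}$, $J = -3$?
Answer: $0$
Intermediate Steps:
$I{\left(W \right)} = -3$
$Q{\left(d \right)} = \frac{2 d}{1 + d}$
$b{\left(V \right)} = - 4 V$ ($b{\left(V \right)} = V 2 \left(-2\right) \frac{1}{1 - 2} \left(-1\right) = V 2 \left(-2\right) \frac{1}{-1} \left(-1\right) = V 2 \left(-2\right) \left(-1\right) \left(-1\right) = V 4 \left(-1\right) = 4 V \left(-1\right) = - 4 V$)
$\left(\frac{b{\left(0 \right)}}{I{\left(0 \right)}}\right)^{3} = \left(\frac{\left(-4\right) 0}{-3}\right)^{3} = \left(0 \left(- \frac{1}{3}\right)\right)^{3} = 0^{3} = 0$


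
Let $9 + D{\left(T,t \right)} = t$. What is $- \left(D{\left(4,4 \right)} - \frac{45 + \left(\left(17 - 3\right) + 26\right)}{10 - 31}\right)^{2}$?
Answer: $- \frac{400}{441} \approx -0.90703$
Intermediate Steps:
$D{\left(T,t \right)} = -9 + t$
$- \left(D{\left(4,4 \right)} - \frac{45 + \left(\left(17 - 3\right) + 26\right)}{10 - 31}\right)^{2} = - \left(\left(-9 + 4\right) - \frac{45 + \left(\left(17 - 3\right) + 26\right)}{10 - 31}\right)^{2} = - \left(-5 - \frac{45 + \left(14 + 26\right)}{-21}\right)^{2} = - \left(-5 - \left(45 + 40\right) \left(- \frac{1}{21}\right)\right)^{2} = - \left(-5 - 85 \left(- \frac{1}{21}\right)\right)^{2} = - \left(-5 - - \frac{85}{21}\right)^{2} = - \left(-5 + \frac{85}{21}\right)^{2} = - \left(- \frac{20}{21}\right)^{2} = \left(-1\right) \frac{400}{441} = - \frac{400}{441}$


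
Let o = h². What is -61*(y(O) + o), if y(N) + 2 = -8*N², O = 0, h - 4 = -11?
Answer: -2867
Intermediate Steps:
h = -7 (h = 4 - 11 = -7)
o = 49 (o = (-7)² = 49)
y(N) = -2 - 8*N²
-61*(y(O) + o) = -61*((-2 - 8*0²) + 49) = -61*((-2 - 8*0) + 49) = -61*((-2 + 0) + 49) = -61*(-2 + 49) = -61*47 = -2867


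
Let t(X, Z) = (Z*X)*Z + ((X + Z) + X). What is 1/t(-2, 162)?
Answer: -1/52330 ≈ -1.9109e-5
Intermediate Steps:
t(X, Z) = Z + 2*X + X*Z**2 (t(X, Z) = (X*Z)*Z + (Z + 2*X) = X*Z**2 + (Z + 2*X) = Z + 2*X + X*Z**2)
1/t(-2, 162) = 1/(162 + 2*(-2) - 2*162**2) = 1/(162 - 4 - 2*26244) = 1/(162 - 4 - 52488) = 1/(-52330) = -1/52330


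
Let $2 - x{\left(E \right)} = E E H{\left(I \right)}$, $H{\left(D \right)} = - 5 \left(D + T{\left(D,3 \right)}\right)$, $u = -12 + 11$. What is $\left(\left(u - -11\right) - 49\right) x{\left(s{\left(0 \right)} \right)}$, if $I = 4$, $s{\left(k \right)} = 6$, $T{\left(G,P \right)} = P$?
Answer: $-49218$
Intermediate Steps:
$u = -1$
$H{\left(D \right)} = -15 - 5 D$ ($H{\left(D \right)} = - 5 \left(D + 3\right) = - 5 \left(3 + D\right) = -15 - 5 D$)
$x{\left(E \right)} = 2 + 35 E^{2}$ ($x{\left(E \right)} = 2 - E E \left(-15 - 20\right) = 2 - E^{2} \left(-15 - 20\right) = 2 - E^{2} \left(-35\right) = 2 - - 35 E^{2} = 2 + 35 E^{2}$)
$\left(\left(u - -11\right) - 49\right) x{\left(s{\left(0 \right)} \right)} = \left(\left(-1 - -11\right) - 49\right) \left(2 + 35 \cdot 6^{2}\right) = \left(\left(-1 + 11\right) - 49\right) \left(2 + 35 \cdot 36\right) = \left(10 - 49\right) \left(2 + 1260\right) = \left(-39\right) 1262 = -49218$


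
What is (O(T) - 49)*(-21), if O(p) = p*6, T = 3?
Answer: 651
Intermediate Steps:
O(p) = 6*p
(O(T) - 49)*(-21) = (6*3 - 49)*(-21) = (18 - 49)*(-21) = -31*(-21) = 651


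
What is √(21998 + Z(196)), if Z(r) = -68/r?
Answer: 3*√119765/7 ≈ 148.32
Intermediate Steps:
√(21998 + Z(196)) = √(21998 - 68/196) = √(21998 - 68*1/196) = √(21998 - 17/49) = √(1077885/49) = 3*√119765/7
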